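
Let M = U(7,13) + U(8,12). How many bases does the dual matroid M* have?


(M1+M2)* = M1* + M2*.
M1* = U(6,13), bases: C(13,6) = 1716.
M2* = U(4,12), bases: C(12,4) = 495.
|B(M*)| = 1716 * 495 = 849420.

849420


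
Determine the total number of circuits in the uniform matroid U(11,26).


In U(11,26), circuits are the (12)-element subsets.
Any set of 12 elements is dependent, and removing any one element gives
an independent set of size 11, so it is a minimal dependent set.
Number of circuits = (26 choose 12) = 9657700.

9657700


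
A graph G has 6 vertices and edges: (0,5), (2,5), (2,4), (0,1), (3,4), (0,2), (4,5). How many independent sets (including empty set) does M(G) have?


An independent set in a graphic matroid is an acyclic edge subset.
G has 6 vertices and 7 edges.
Enumerate all 2^7 = 128 subsets, checking for acyclicity.
Total independent sets = 96.

96


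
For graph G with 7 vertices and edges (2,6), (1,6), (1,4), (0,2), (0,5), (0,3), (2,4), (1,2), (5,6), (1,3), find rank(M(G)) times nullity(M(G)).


r(M) = |V| - c = 7 - 1 = 6.
nullity = |E| - r(M) = 10 - 6 = 4.
Product = 6 * 4 = 24.

24


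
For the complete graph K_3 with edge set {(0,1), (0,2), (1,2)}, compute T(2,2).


T(K_3; x,y) = x^2 + x + y.
T(2,2) = 4 + 2 + 2 = 8.

8


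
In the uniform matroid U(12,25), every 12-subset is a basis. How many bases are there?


Bases of U(12,25) are all 12-element subsets of the 25-element ground set.
Number of bases = C(25,12).
C(25,12) = 25! / (12! * 13!) = 5200300.

5200300


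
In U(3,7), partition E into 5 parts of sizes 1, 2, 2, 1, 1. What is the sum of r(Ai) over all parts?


r(Ai) = min(|Ai|, 3) for each part.
Sum = min(1,3) + min(2,3) + min(2,3) + min(1,3) + min(1,3)
    = 1 + 2 + 2 + 1 + 1
    = 7.

7


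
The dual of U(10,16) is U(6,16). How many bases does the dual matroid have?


The dual of U(r,n) is U(n-r, n) = U(6,16).
Bases of U(6,16) are all (6)-element subsets.
|B(M*)| = C(16,6) = 16! / (6! * 10!) = 8008.

8008


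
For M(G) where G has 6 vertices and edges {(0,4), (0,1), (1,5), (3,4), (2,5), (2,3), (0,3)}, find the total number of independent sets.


An independent set in a graphic matroid is an acyclic edge subset.
G has 6 vertices and 7 edges.
Enumerate all 2^7 = 128 subsets, checking for acyclicity.
Total independent sets = 108.

108


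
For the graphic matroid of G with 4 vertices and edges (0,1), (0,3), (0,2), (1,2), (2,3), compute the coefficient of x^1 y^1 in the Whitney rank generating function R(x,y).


R(x,y) = sum over A in 2^E of x^(r(E)-r(A)) * y^(|A|-r(A)).
G has 4 vertices, 5 edges. r(E) = 3.
Enumerate all 2^5 = 32 subsets.
Count subsets with r(E)-r(A)=1 and |A|-r(A)=1: 2.

2


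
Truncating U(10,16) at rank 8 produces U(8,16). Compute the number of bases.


Truncating U(10,16) to rank 8 gives U(8,16).
Bases of U(8,16) are all 8-element subsets of 16 elements.
Number of bases = (16 choose 8) = 12870.

12870


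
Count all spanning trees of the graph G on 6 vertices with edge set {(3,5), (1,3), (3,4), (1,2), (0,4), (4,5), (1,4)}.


By Kirchhoff's matrix tree theorem, the number of spanning trees equals
the determinant of any cofactor of the Laplacian matrix L.
G has 6 vertices and 7 edges.
Computing the (5 x 5) cofactor determinant gives 8.

8


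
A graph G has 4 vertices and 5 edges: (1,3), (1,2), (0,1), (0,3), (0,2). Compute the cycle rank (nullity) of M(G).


Cycle rank (nullity) = |E| - r(M) = |E| - (|V| - c).
|E| = 5, |V| = 4, c = 1.
Nullity = 5 - (4 - 1) = 5 - 3 = 2.

2


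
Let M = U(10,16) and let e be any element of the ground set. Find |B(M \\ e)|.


Deleting e from U(10,16) gives U(10,15) since n > r.
Bases of U(10,15) = C(15,10) = 3003.

3003


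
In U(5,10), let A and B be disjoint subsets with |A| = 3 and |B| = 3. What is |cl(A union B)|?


|A union B| = 3 + 3 = 6 (disjoint).
In U(5,10), cl(S) = S if |S| < 5, else cl(S) = E.
Since 6 >= 5, cl(A union B) = E.
|cl(A union B)| = 10.

10


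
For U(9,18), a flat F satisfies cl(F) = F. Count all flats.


Flats of U(9,18): every subset of size < 9 is a flat, plus E itself.
Count = (18 choose 0) + (18 choose 1) + (18 choose 2) + (18 choose 3) + (18 choose 4) + (18 choose 5) + (18 choose 6) + (18 choose 7) + (18 choose 8) + 1
     = 1 + 18 + 153 + 816 + 3060 + 8568 + 18564 + 31824 + 43758 + 1
     = 106763.

106763


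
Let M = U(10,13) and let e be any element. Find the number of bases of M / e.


Contracting e from U(10,13) gives U(9,12).
Bases of U(9,12) = (12 choose 9) = 220.

220


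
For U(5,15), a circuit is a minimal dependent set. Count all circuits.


In U(5,15), circuits are the (6)-element subsets.
Any set of 6 elements is dependent, and removing any one element gives
an independent set of size 5, so it is a minimal dependent set.
Number of circuits = C(15,6) = 5005.

5005


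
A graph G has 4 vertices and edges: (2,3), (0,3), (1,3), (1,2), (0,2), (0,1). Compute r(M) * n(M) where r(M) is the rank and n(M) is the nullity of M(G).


r(M) = |V| - c = 4 - 1 = 3.
nullity = |E| - r(M) = 6 - 3 = 3.
Product = 3 * 3 = 9.

9


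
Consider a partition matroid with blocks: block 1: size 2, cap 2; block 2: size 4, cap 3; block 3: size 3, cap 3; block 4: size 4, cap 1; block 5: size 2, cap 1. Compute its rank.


Rank of a partition matroid = sum of min(|Si|, ci) for each block.
= min(2,2) + min(4,3) + min(3,3) + min(4,1) + min(2,1)
= 2 + 3 + 3 + 1 + 1
= 10.

10


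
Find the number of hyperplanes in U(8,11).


Hyperplanes of U(8,11) are flats of rank 7.
In a uniform matroid, these are exactly the (7)-element subsets.
Count = C(11,7) = 11! / (7! * 4!) = 330.

330


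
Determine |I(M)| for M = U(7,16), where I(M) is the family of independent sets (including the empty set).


Independent sets of U(7,16) are all subsets of size <= 7.
Count = (16 choose 0) + (16 choose 1) + (16 choose 2) + (16 choose 3) + (16 choose 4) + (16 choose 5) + (16 choose 6) + (16 choose 7)
     = 1 + 16 + 120 + 560 + 1820 + 4368 + 8008 + 11440
     = 26333.

26333


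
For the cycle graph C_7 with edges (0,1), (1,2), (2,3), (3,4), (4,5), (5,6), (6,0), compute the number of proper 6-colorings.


P(C_7, k) = (k-1)^7 + (-1)^7*(k-1).
P(6) = (5)^7 - 5
= 78125 - 5 = 78120.

78120


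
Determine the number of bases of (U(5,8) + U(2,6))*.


(M1+M2)* = M1* + M2*.
M1* = U(3,8), bases: C(8,3) = 56.
M2* = U(4,6), bases: C(6,4) = 15.
|B(M*)| = 56 * 15 = 840.

840


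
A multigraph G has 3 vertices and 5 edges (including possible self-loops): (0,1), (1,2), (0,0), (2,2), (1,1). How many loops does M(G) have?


In a graphic matroid, a loop is a self-loop edge (u,u) with rank 0.
Examining all 5 edges for self-loops...
Self-loops found: (0,0), (2,2), (1,1)
Number of loops = 3.

3


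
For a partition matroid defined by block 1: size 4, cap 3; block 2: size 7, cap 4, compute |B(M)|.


A basis picks exactly ci elements from block i.
Number of bases = product of C(|Si|, ci).
= C(4,3) * C(7,4)
= 4 * 35
= 140.

140


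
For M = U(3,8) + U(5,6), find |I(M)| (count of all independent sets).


For a direct sum, |I(M1+M2)| = |I(M1)| * |I(M2)|.
|I(U(3,8))| = sum C(8,k) for k=0..3 = 93.
|I(U(5,6))| = sum C(6,k) for k=0..5 = 63.
Total = 93 * 63 = 5859.

5859


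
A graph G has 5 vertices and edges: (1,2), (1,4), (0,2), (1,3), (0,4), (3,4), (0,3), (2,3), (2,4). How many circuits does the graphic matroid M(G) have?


A circuit in a graphic matroid = edge set of a simple cycle.
G has 5 vertices and 9 edges.
Enumerating all minimal edge subsets forming cycles...
Total circuits found: 22.

22


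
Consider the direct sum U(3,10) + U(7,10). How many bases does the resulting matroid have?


Bases of a direct sum M1 + M2: |B| = |B(M1)| * |B(M2)|.
|B(U(3,10))| = C(10,3) = 120.
|B(U(7,10))| = C(10,7) = 120.
Total bases = 120 * 120 = 14400.

14400


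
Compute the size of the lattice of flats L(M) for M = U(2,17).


Flats of U(2,17): every subset of size < 2 is a flat, plus E itself.
Count = (17 choose 0) + (17 choose 1) + 1
     = 1 + 17 + 1
     = 19.

19


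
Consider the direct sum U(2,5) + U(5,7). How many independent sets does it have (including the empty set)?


For a direct sum, |I(M1+M2)| = |I(M1)| * |I(M2)|.
|I(U(2,5))| = sum C(5,k) for k=0..2 = 16.
|I(U(5,7))| = sum C(7,k) for k=0..5 = 120.
Total = 16 * 120 = 1920.

1920


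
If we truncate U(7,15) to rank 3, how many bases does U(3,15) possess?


Truncating U(7,15) to rank 3 gives U(3,15).
Bases of U(3,15) are all 3-element subsets of 15 elements.
Number of bases = C(15,3) = (15 * 14 * 13) / (1 * 2 * 3) = 455.

455


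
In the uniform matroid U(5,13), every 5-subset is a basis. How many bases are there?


Bases of U(5,13) are all 5-element subsets of the 13-element ground set.
Number of bases = C(13,5).
C(13,5) = 1287.

1287


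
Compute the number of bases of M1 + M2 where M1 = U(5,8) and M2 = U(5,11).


Bases of a direct sum M1 + M2: |B| = |B(M1)| * |B(M2)|.
|B(U(5,8))| = C(8,5) = 56.
|B(U(5,11))| = C(11,5) = 462.
Total bases = 56 * 462 = 25872.

25872


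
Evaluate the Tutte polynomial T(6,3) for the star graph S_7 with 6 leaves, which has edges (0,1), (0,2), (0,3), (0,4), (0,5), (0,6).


A star on 7 vertices is a tree with 6 edges.
T(x,y) = x^(6) for any tree.
T(6,3) = 6^6 = 46656.

46656


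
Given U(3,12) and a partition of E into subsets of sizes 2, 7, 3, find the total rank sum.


r(Ai) = min(|Ai|, 3) for each part.
Sum = min(2,3) + min(7,3) + min(3,3)
    = 2 + 3 + 3
    = 8.

8


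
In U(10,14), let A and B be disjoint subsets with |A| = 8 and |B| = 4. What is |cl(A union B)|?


|A union B| = 8 + 4 = 12 (disjoint).
In U(10,14), cl(S) = S if |S| < 10, else cl(S) = E.
Since 12 >= 10, cl(A union B) = E.
|cl(A union B)| = 14.

14


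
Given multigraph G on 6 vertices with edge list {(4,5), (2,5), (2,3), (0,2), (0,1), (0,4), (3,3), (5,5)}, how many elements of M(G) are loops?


In a graphic matroid, a loop is a self-loop edge (u,u) with rank 0.
Examining all 8 edges for self-loops...
Self-loops found: (3,3), (5,5)
Number of loops = 2.

2


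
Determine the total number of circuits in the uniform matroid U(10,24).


In U(10,24), circuits are the (11)-element subsets.
Any set of 11 elements is dependent, and removing any one element gives
an independent set of size 10, so it is a minimal dependent set.
Number of circuits = C(24,11) = 2496144.

2496144


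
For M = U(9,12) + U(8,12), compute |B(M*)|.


(M1+M2)* = M1* + M2*.
M1* = U(3,12), bases: C(12,3) = 220.
M2* = U(4,12), bases: C(12,4) = 495.
|B(M*)| = 220 * 495 = 108900.

108900


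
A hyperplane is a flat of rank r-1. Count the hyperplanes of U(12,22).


Hyperplanes of U(12,22) are flats of rank 11.
In a uniform matroid, these are exactly the (11)-element subsets.
Count = (22 choose 11) = 705432.

705432


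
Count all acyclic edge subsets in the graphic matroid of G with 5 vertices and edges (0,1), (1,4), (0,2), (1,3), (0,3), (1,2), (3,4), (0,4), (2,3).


An independent set in a graphic matroid is an acyclic edge subset.
G has 5 vertices and 9 edges.
Enumerate all 2^9 = 512 subsets, checking for acyclicity.
Total independent sets = 198.

198


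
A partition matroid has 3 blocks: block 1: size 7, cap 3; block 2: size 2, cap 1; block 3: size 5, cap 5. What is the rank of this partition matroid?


Rank of a partition matroid = sum of min(|Si|, ci) for each block.
= min(7,3) + min(2,1) + min(5,5)
= 3 + 1 + 5
= 9.

9


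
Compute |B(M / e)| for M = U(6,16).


Contracting e from U(6,16) gives U(5,15).
Bases of U(5,15) = C(15,5) = 15! / (5! * 10!) = 3003.

3003


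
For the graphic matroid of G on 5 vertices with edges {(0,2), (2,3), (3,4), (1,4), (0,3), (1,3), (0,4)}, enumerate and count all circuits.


A circuit in a graphic matroid = edge set of a simple cycle.
G has 5 vertices and 7 edges.
Enumerating all minimal edge subsets forming cycles...
Total circuits found: 6.

6


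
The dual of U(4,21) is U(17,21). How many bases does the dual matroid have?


The dual of U(r,n) is U(n-r, n) = U(17,21).
Bases of U(17,21) are all (17)-element subsets.
|B(M*)| = C(21,17) = 21! / (17! * 4!) = 5985.

5985


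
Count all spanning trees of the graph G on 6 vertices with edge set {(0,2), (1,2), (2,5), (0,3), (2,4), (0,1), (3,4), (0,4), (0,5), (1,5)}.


By Kirchhoff's matrix tree theorem, the number of spanning trees equals
the determinant of any cofactor of the Laplacian matrix L.
G has 6 vertices and 10 edges.
Computing the (5 x 5) cofactor determinant gives 104.

104


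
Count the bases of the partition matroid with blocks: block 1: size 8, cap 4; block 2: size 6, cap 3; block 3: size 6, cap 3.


A basis picks exactly ci elements from block i.
Number of bases = product of C(|Si|, ci).
= C(8,4) * C(6,3) * C(6,3)
= 70 * 20 * 20
= 28000.

28000


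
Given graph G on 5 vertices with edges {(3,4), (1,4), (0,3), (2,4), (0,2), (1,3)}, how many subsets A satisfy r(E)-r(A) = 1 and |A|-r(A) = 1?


R(x,y) = sum over A in 2^E of x^(r(E)-r(A)) * y^(|A|-r(A)).
G has 5 vertices, 6 edges. r(E) = 4.
Enumerate all 2^6 = 64 subsets.
Count subsets with r(E)-r(A)=1 and |A|-r(A)=1: 4.

4


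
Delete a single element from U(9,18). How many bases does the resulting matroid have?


Deleting e from U(9,18) gives U(9,17) since n > r.
Bases of U(9,17) = (17 choose 9) = 24310.

24310


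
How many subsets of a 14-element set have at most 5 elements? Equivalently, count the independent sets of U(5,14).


Independent sets of U(5,14) are all subsets of size <= 5.
Count = (14 choose 0) + (14 choose 1) + (14 choose 2) + (14 choose 3) + (14 choose 4) + (14 choose 5)
     = 1 + 14 + 91 + 364 + 1001 + 2002
     = 3473.

3473


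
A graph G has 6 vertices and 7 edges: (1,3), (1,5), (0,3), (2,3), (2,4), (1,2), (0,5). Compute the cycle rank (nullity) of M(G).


Cycle rank (nullity) = |E| - r(M) = |E| - (|V| - c).
|E| = 7, |V| = 6, c = 1.
Nullity = 7 - (6 - 1) = 7 - 5 = 2.

2


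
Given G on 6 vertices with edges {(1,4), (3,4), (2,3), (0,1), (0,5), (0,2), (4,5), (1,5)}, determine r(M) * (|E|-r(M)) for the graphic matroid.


r(M) = |V| - c = 6 - 1 = 5.
nullity = |E| - r(M) = 8 - 5 = 3.
Product = 5 * 3 = 15.

15


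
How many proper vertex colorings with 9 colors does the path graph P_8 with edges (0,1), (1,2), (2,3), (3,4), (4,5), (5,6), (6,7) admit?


P(P_8, k) = k * (k-1)^(7).
P(9) = 9 * 8^7 = 9 * 2097152 = 18874368.

18874368


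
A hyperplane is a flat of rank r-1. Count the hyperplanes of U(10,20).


Hyperplanes of U(10,20) are flats of rank 9.
In a uniform matroid, these are exactly the (9)-element subsets.
Count = (20 choose 9) = 167960.

167960


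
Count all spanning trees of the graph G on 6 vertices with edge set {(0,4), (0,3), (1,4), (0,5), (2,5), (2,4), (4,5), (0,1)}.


By Kirchhoff's matrix tree theorem, the number of spanning trees equals
the determinant of any cofactor of the Laplacian matrix L.
G has 6 vertices and 8 edges.
Computing the (5 x 5) cofactor determinant gives 21.

21


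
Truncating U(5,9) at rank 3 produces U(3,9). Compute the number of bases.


Truncating U(5,9) to rank 3 gives U(3,9).
Bases of U(3,9) are all 3-element subsets of 9 elements.
Number of bases = C(9,3) = (9 * 8 * 7) / (1 * 2 * 3) = 84.

84


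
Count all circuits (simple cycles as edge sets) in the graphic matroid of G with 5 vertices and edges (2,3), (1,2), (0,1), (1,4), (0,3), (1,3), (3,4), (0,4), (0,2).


A circuit in a graphic matroid = edge set of a simple cycle.
G has 5 vertices and 9 edges.
Enumerating all minimal edge subsets forming cycles...
Total circuits found: 22.

22


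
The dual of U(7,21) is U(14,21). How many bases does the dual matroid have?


The dual of U(r,n) is U(n-r, n) = U(14,21).
Bases of U(14,21) are all (14)-element subsets.
|B(M*)| = C(21,14) = 21! / (14! * 7!) = 116280.

116280


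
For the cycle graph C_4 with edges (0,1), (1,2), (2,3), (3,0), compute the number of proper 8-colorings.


P(C_4, k) = (k-1)^4 + (-1)^4*(k-1).
P(8) = (7)^4 + 7
= 2401 + 7 = 2408.

2408


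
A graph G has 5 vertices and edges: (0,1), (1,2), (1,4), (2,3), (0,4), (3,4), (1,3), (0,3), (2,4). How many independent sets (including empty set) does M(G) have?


An independent set in a graphic matroid is an acyclic edge subset.
G has 5 vertices and 9 edges.
Enumerate all 2^9 = 512 subsets, checking for acyclicity.
Total independent sets = 198.

198


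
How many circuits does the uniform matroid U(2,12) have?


In U(2,12), circuits are the (3)-element subsets.
Any set of 3 elements is dependent, and removing any one element gives
an independent set of size 2, so it is a minimal dependent set.
Number of circuits = (12 choose 3) = 220.

220


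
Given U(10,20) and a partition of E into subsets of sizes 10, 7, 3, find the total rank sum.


r(Ai) = min(|Ai|, 10) for each part.
Sum = min(10,10) + min(7,10) + min(3,10)
    = 10 + 7 + 3
    = 20.

20


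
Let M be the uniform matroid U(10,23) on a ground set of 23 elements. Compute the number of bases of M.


Bases of U(10,23) are all 10-element subsets of the 23-element ground set.
Number of bases = C(23,10).
(23 choose 10) = 1144066.

1144066


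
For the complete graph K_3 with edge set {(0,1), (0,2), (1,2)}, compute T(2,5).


T(K_3; x,y) = x^2 + x + y.
T(2,5) = 4 + 2 + 5 = 11.

11


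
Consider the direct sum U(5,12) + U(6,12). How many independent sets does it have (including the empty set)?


For a direct sum, |I(M1+M2)| = |I(M1)| * |I(M2)|.
|I(U(5,12))| = sum C(12,k) for k=0..5 = 1586.
|I(U(6,12))| = sum C(12,k) for k=0..6 = 2510.
Total = 1586 * 2510 = 3980860.

3980860


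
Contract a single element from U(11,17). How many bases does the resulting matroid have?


Contracting e from U(11,17) gives U(10,16).
Bases of U(10,16) = C(16,10) = 16! / (10! * 6!) = 8008.

8008


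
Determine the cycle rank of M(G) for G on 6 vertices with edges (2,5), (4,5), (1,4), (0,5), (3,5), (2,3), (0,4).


Cycle rank (nullity) = |E| - r(M) = |E| - (|V| - c).
|E| = 7, |V| = 6, c = 1.
Nullity = 7 - (6 - 1) = 7 - 5 = 2.

2


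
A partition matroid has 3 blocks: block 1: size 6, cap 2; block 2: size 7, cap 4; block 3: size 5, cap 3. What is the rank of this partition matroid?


Rank of a partition matroid = sum of min(|Si|, ci) for each block.
= min(6,2) + min(7,4) + min(5,3)
= 2 + 4 + 3
= 9.

9


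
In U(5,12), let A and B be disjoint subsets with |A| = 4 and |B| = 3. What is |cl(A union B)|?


|A union B| = 4 + 3 = 7 (disjoint).
In U(5,12), cl(S) = S if |S| < 5, else cl(S) = E.
Since 7 >= 5, cl(A union B) = E.
|cl(A union B)| = 12.

12


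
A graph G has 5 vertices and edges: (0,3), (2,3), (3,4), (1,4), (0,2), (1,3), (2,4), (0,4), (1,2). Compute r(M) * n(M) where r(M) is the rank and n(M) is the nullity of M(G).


r(M) = |V| - c = 5 - 1 = 4.
nullity = |E| - r(M) = 9 - 4 = 5.
Product = 4 * 5 = 20.

20


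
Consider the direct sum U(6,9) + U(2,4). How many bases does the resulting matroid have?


Bases of a direct sum M1 + M2: |B| = |B(M1)| * |B(M2)|.
|B(U(6,9))| = C(9,6) = 84.
|B(U(2,4))| = C(4,2) = 6.
Total bases = 84 * 6 = 504.

504


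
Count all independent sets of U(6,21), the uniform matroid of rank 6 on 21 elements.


Independent sets of U(6,21) are all subsets of size <= 6.
Count = (21 choose 0) + (21 choose 1) + (21 choose 2) + (21 choose 3) + (21 choose 4) + (21 choose 5) + (21 choose 6)
     = 1 + 21 + 210 + 1330 + 5985 + 20349 + 54264
     = 82160.

82160


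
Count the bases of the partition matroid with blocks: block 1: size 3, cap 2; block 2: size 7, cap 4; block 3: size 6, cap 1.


A basis picks exactly ci elements from block i.
Number of bases = product of C(|Si|, ci).
= C(3,2) * C(7,4) * C(6,1)
= 3 * 35 * 6
= 630.

630


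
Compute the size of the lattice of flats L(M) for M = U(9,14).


Flats of U(9,14): every subset of size < 9 is a flat, plus E itself.
Count = (14 choose 0) + (14 choose 1) + (14 choose 2) + (14 choose 3) + (14 choose 4) + (14 choose 5) + (14 choose 6) + (14 choose 7) + (14 choose 8) + 1
     = 1 + 14 + 91 + 364 + 1001 + 2002 + 3003 + 3432 + 3003 + 1
     = 12912.

12912


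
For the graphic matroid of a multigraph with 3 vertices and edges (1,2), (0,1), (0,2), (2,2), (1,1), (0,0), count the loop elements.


In a graphic matroid, a loop is a self-loop edge (u,u) with rank 0.
Examining all 6 edges for self-loops...
Self-loops found: (2,2), (1,1), (0,0)
Number of loops = 3.

3


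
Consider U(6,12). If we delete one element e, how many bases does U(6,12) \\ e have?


Deleting e from U(6,12) gives U(6,11) since n > r.
Bases of U(6,11) = C(11,6) = 462.

462


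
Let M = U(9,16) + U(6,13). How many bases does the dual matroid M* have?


(M1+M2)* = M1* + M2*.
M1* = U(7,16), bases: C(16,7) = 11440.
M2* = U(7,13), bases: C(13,7) = 1716.
|B(M*)| = 11440 * 1716 = 19631040.

19631040


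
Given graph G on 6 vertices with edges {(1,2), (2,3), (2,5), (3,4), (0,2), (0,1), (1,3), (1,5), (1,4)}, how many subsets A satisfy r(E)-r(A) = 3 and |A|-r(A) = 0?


R(x,y) = sum over A in 2^E of x^(r(E)-r(A)) * y^(|A|-r(A)).
G has 6 vertices, 9 edges. r(E) = 5.
Enumerate all 2^9 = 512 subsets.
Count subsets with r(E)-r(A)=3 and |A|-r(A)=0: 36.

36


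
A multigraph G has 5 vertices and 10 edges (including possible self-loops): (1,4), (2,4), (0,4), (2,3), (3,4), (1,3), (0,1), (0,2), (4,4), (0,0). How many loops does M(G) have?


In a graphic matroid, a loop is a self-loop edge (u,u) with rank 0.
Examining all 10 edges for self-loops...
Self-loops found: (4,4), (0,0)
Number of loops = 2.

2


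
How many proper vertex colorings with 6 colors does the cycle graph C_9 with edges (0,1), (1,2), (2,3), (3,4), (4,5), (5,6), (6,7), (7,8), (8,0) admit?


P(C_9, k) = (k-1)^9 + (-1)^9*(k-1).
P(6) = (5)^9 - 5
= 1953125 - 5 = 1953120.

1953120


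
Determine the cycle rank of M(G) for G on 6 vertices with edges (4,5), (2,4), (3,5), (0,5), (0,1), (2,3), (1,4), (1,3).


Cycle rank (nullity) = |E| - r(M) = |E| - (|V| - c).
|E| = 8, |V| = 6, c = 1.
Nullity = 8 - (6 - 1) = 8 - 5 = 3.

3


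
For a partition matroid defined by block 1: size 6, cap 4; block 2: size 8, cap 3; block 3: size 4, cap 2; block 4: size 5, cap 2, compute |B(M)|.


A basis picks exactly ci elements from block i.
Number of bases = product of C(|Si|, ci).
= C(6,4) * C(8,3) * C(4,2) * C(5,2)
= 15 * 56 * 6 * 10
= 50400.

50400


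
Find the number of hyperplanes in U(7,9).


Hyperplanes of U(7,9) are flats of rank 6.
In a uniform matroid, these are exactly the (6)-element subsets.
Count = (9 choose 6) = 84.

84


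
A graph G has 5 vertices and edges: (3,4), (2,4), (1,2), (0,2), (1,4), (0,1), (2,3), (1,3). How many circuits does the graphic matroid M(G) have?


A circuit in a graphic matroid = edge set of a simple cycle.
G has 5 vertices and 8 edges.
Enumerating all minimal edge subsets forming cycles...
Total circuits found: 12.

12


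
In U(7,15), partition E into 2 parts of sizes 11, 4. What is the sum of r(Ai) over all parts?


r(Ai) = min(|Ai|, 7) for each part.
Sum = min(11,7) + min(4,7)
    = 7 + 4
    = 11.

11


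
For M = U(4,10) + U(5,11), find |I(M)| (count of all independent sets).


For a direct sum, |I(M1+M2)| = |I(M1)| * |I(M2)|.
|I(U(4,10))| = sum C(10,k) for k=0..4 = 386.
|I(U(5,11))| = sum C(11,k) for k=0..5 = 1024.
Total = 386 * 1024 = 395264.

395264


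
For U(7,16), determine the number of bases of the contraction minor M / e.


Contracting e from U(7,16) gives U(6,15).
Bases of U(6,15) = C(15,6) = 15! / (6! * 9!) = 5005.

5005


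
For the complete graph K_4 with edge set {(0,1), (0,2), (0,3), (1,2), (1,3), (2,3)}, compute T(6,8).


T(K_4; x,y) = x^3 + 3x^2 + 4xy + 2x + y^3 + 3y^2 + 2y.
Substituting x=6, y=8:
= 216 + 108 + 192 + 12 + 512 + 192 + 16
= 1248.

1248


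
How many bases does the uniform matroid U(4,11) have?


Bases of U(4,11) are all 4-element subsets of the 11-element ground set.
Number of bases = C(11,4).
C(11,4) = 11! / (4! * 7!) = 330.

330


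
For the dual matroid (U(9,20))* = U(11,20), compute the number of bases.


The dual of U(r,n) is U(n-r, n) = U(11,20).
Bases of U(11,20) are all (11)-element subsets.
|B(M*)| = C(20,11) = 167960.

167960


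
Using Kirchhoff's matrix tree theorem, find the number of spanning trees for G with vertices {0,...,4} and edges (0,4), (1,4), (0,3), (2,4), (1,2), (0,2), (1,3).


By Kirchhoff's matrix tree theorem, the number of spanning trees equals
the determinant of any cofactor of the Laplacian matrix L.
G has 5 vertices and 7 edges.
Computing the (4 x 4) cofactor determinant gives 24.

24


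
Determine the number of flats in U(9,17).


Flats of U(9,17): every subset of size < 9 is a flat, plus E itself.
Count = C(17,0) + C(17,1) + C(17,2) + C(17,3) + C(17,4) + C(17,5) + C(17,6) + C(17,7) + C(17,8) + 1
     = 1 + 17 + 136 + 680 + 2380 + 6188 + 12376 + 19448 + 24310 + 1
     = 65537.

65537


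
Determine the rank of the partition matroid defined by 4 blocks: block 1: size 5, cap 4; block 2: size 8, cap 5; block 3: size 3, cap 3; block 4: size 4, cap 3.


Rank of a partition matroid = sum of min(|Si|, ci) for each block.
= min(5,4) + min(8,5) + min(3,3) + min(4,3)
= 4 + 5 + 3 + 3
= 15.

15


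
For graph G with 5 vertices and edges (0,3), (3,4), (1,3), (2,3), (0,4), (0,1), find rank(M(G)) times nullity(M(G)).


r(M) = |V| - c = 5 - 1 = 4.
nullity = |E| - r(M) = 6 - 4 = 2.
Product = 4 * 2 = 8.

8


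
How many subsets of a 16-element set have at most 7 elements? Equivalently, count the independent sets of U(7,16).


Independent sets of U(7,16) are all subsets of size <= 7.
Count = (16 choose 0) + (16 choose 1) + (16 choose 2) + (16 choose 3) + (16 choose 4) + (16 choose 5) + (16 choose 6) + (16 choose 7)
     = 1 + 16 + 120 + 560 + 1820 + 4368 + 8008 + 11440
     = 26333.

26333


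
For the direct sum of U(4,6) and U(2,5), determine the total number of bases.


Bases of a direct sum M1 + M2: |B| = |B(M1)| * |B(M2)|.
|B(U(4,6))| = C(6,4) = 15.
|B(U(2,5))| = C(5,2) = 10.
Total bases = 15 * 10 = 150.

150


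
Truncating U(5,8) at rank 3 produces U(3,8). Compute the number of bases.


Truncating U(5,8) to rank 3 gives U(3,8).
Bases of U(3,8) are all 3-element subsets of 8 elements.
Number of bases = (8 choose 3) = 56.

56


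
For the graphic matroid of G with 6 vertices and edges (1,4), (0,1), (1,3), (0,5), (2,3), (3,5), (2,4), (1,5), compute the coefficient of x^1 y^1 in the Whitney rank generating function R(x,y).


R(x,y) = sum over A in 2^E of x^(r(E)-r(A)) * y^(|A|-r(A)).
G has 6 vertices, 8 edges. r(E) = 5.
Enumerate all 2^8 = 256 subsets.
Count subsets with r(E)-r(A)=1 and |A|-r(A)=1: 26.

26


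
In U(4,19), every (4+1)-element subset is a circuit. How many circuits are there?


In U(4,19), circuits are the (5)-element subsets.
Any set of 5 elements is dependent, and removing any one element gives
an independent set of size 4, so it is a minimal dependent set.
Number of circuits = C(19,5) = 19! / (5! * 14!) = 11628.

11628


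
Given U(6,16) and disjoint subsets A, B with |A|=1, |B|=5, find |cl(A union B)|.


|A union B| = 1 + 5 = 6 (disjoint).
In U(6,16), cl(S) = S if |S| < 6, else cl(S) = E.
Since 6 >= 6, cl(A union B) = E.
|cl(A union B)| = 16.

16


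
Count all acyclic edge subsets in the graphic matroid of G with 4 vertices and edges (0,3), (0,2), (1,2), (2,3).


An independent set in a graphic matroid is an acyclic edge subset.
G has 4 vertices and 4 edges.
Enumerate all 2^4 = 16 subsets, checking for acyclicity.
Total independent sets = 14.

14


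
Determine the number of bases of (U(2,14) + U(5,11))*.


(M1+M2)* = M1* + M2*.
M1* = U(12,14), bases: C(14,12) = 91.
M2* = U(6,11), bases: C(11,6) = 462.
|B(M*)| = 91 * 462 = 42042.

42042


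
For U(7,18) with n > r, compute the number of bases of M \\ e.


Deleting e from U(7,18) gives U(7,17) since n > r.
Bases of U(7,17) = C(17,7) = 17! / (7! * 10!) = 19448.

19448


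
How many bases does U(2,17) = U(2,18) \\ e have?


Deleting e from U(2,18) gives U(2,17) since n > r.
Bases of U(2,17) = (17 choose 2) = 136.

136


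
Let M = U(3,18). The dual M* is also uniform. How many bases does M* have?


The dual of U(r,n) is U(n-r, n) = U(15,18).
Bases of U(15,18) are all (15)-element subsets.
|B(M*)| = C(18,15) = 18! / (15! * 3!) = 816.

816


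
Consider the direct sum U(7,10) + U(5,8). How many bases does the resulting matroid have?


Bases of a direct sum M1 + M2: |B| = |B(M1)| * |B(M2)|.
|B(U(7,10))| = C(10,7) = 120.
|B(U(5,8))| = C(8,5) = 56.
Total bases = 120 * 56 = 6720.

6720


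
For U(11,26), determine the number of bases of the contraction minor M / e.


Contracting e from U(11,26) gives U(10,25).
Bases of U(10,25) = (25 choose 10) = 3268760.

3268760


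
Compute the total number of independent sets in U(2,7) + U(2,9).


For a direct sum, |I(M1+M2)| = |I(M1)| * |I(M2)|.
|I(U(2,7))| = sum C(7,k) for k=0..2 = 29.
|I(U(2,9))| = sum C(9,k) for k=0..2 = 46.
Total = 29 * 46 = 1334.

1334


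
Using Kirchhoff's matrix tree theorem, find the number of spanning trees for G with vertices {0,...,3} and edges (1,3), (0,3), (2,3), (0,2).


By Kirchhoff's matrix tree theorem, the number of spanning trees equals
the determinant of any cofactor of the Laplacian matrix L.
G has 4 vertices and 4 edges.
Computing the (3 x 3) cofactor determinant gives 3.

3


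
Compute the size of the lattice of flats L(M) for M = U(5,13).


Flats of U(5,13): every subset of size < 5 is a flat, plus E itself.
Count = C(13,0) + C(13,1) + C(13,2) + C(13,3) + C(13,4) + 1
     = 1 + 13 + 78 + 286 + 715 + 1
     = 1094.

1094


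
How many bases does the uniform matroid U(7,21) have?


Bases of U(7,21) are all 7-element subsets of the 21-element ground set.
Number of bases = C(21,7).
C(21,7) = 116280.

116280


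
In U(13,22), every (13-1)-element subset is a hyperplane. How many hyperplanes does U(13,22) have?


Hyperplanes of U(13,22) are flats of rank 12.
In a uniform matroid, these are exactly the (12)-element subsets.
Count = C(22,12) = 646646.

646646


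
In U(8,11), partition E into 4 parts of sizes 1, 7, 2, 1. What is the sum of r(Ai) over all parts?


r(Ai) = min(|Ai|, 8) for each part.
Sum = min(1,8) + min(7,8) + min(2,8) + min(1,8)
    = 1 + 7 + 2 + 1
    = 11.

11


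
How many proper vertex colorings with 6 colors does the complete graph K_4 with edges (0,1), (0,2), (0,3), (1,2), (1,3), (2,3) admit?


P(K_4, k) = k(k-1)(k-2)...(k-3).
P(6) = (6) * (5) * (4) * (3) = 360.

360


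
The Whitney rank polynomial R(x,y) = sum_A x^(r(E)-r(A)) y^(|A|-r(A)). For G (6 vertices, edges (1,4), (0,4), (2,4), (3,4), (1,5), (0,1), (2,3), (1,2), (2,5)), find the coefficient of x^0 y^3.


R(x,y) = sum over A in 2^E of x^(r(E)-r(A)) * y^(|A|-r(A)).
G has 6 vertices, 9 edges. r(E) = 5.
Enumerate all 2^9 = 512 subsets.
Count subsets with r(E)-r(A)=0 and |A|-r(A)=3: 9.

9


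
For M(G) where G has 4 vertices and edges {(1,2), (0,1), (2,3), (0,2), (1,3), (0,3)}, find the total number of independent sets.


An independent set in a graphic matroid is an acyclic edge subset.
G has 4 vertices and 6 edges.
Enumerate all 2^6 = 64 subsets, checking for acyclicity.
Total independent sets = 38.

38


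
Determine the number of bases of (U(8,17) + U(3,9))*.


(M1+M2)* = M1* + M2*.
M1* = U(9,17), bases: C(17,9) = 24310.
M2* = U(6,9), bases: C(9,6) = 84.
|B(M*)| = 24310 * 84 = 2042040.

2042040


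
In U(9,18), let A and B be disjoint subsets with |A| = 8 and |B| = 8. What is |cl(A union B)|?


|A union B| = 8 + 8 = 16 (disjoint).
In U(9,18), cl(S) = S if |S| < 9, else cl(S) = E.
Since 16 >= 9, cl(A union B) = E.
|cl(A union B)| = 18.

18


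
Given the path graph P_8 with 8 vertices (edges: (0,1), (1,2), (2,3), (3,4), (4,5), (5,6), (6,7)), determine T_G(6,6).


A path on 8 vertices is a tree with 7 edges.
T(x,y) = x^(7) for any tree.
T(6,6) = 6^7 = 279936.

279936


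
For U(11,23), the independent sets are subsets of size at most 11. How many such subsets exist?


Independent sets of U(11,23) are all subsets of size <= 11.
Count = C(23,0) + C(23,1) + C(23,2) + C(23,3) + C(23,4) + C(23,5) + C(23,6) + C(23,7) + C(23,8) + C(23,9) + C(23,10) + C(23,11)
     = 1 + 23 + 253 + 1771 + 8855 + 33649 + 100947 + 245157 + 490314 + 817190 + 1144066 + 1352078
     = 4194304.

4194304


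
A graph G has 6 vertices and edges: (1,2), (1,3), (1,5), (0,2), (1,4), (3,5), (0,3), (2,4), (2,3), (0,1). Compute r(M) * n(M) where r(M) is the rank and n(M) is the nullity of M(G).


r(M) = |V| - c = 6 - 1 = 5.
nullity = |E| - r(M) = 10 - 5 = 5.
Product = 5 * 5 = 25.

25


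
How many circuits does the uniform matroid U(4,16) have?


In U(4,16), circuits are the (5)-element subsets.
Any set of 5 elements is dependent, and removing any one element gives
an independent set of size 4, so it is a minimal dependent set.
Number of circuits = C(16,5) = 4368.

4368


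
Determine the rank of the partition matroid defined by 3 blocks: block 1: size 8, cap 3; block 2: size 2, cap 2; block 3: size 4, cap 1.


Rank of a partition matroid = sum of min(|Si|, ci) for each block.
= min(8,3) + min(2,2) + min(4,1)
= 3 + 2 + 1
= 6.

6


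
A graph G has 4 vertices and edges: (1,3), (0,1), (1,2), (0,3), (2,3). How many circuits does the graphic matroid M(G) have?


A circuit in a graphic matroid = edge set of a simple cycle.
G has 4 vertices and 5 edges.
Enumerating all minimal edge subsets forming cycles...
Total circuits found: 3.

3


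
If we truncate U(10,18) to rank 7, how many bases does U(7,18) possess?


Truncating U(10,18) to rank 7 gives U(7,18).
Bases of U(7,18) are all 7-element subsets of 18 elements.
Number of bases = (18 choose 7) = 31824.

31824


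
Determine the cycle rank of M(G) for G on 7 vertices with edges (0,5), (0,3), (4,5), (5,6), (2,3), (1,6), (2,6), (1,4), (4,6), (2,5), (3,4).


Cycle rank (nullity) = |E| - r(M) = |E| - (|V| - c).
|E| = 11, |V| = 7, c = 1.
Nullity = 11 - (7 - 1) = 11 - 6 = 5.

5


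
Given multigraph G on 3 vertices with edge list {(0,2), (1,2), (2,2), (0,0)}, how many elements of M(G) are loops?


In a graphic matroid, a loop is a self-loop edge (u,u) with rank 0.
Examining all 4 edges for self-loops...
Self-loops found: (2,2), (0,0)
Number of loops = 2.

2


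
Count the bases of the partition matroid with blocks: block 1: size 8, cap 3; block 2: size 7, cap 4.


A basis picks exactly ci elements from block i.
Number of bases = product of C(|Si|, ci).
= C(8,3) * C(7,4)
= 56 * 35
= 1960.

1960


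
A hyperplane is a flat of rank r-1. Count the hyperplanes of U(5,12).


Hyperplanes of U(5,12) are flats of rank 4.
In a uniform matroid, these are exactly the (4)-element subsets.
Count = C(12,4) = (12 * 11 * 10 * 9) / (1 * 2 * 3 * 4) = 495.

495


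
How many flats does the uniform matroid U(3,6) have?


Flats of U(3,6): every subset of size < 3 is a flat, plus E itself.
Count = (6 choose 0) + (6 choose 1) + (6 choose 2) + 1
     = 1 + 6 + 15 + 1
     = 23.

23


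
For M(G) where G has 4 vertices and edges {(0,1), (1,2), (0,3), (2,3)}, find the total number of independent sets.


An independent set in a graphic matroid is an acyclic edge subset.
G has 4 vertices and 4 edges.
Enumerate all 2^4 = 16 subsets, checking for acyclicity.
Total independent sets = 15.

15


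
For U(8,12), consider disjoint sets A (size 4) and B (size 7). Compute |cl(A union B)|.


|A union B| = 4 + 7 = 11 (disjoint).
In U(8,12), cl(S) = S if |S| < 8, else cl(S) = E.
Since 11 >= 8, cl(A union B) = E.
|cl(A union B)| = 12.

12


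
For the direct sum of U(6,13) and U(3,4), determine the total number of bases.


Bases of a direct sum M1 + M2: |B| = |B(M1)| * |B(M2)|.
|B(U(6,13))| = C(13,6) = 1716.
|B(U(3,4))| = C(4,3) = 4.
Total bases = 1716 * 4 = 6864.

6864


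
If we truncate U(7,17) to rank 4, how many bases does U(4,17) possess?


Truncating U(7,17) to rank 4 gives U(4,17).
Bases of U(4,17) are all 4-element subsets of 17 elements.
Number of bases = C(17,4) = 17! / (4! * 13!) = 2380.

2380


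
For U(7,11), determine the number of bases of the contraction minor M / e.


Contracting e from U(7,11) gives U(6,10).
Bases of U(6,10) = (10 choose 6) = 210.

210


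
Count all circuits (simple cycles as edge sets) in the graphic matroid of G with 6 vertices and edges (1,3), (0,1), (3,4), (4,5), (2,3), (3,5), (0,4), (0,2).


A circuit in a graphic matroid = edge set of a simple cycle.
G has 6 vertices and 8 edges.
Enumerating all minimal edge subsets forming cycles...
Total circuits found: 6.

6


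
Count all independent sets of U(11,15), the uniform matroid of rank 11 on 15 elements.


Independent sets of U(11,15) are all subsets of size <= 11.
Count = (15 choose 0) + (15 choose 1) + (15 choose 2) + (15 choose 3) + (15 choose 4) + (15 choose 5) + (15 choose 6) + (15 choose 7) + (15 choose 8) + (15 choose 9) + (15 choose 10) + (15 choose 11)
     = 1 + 15 + 105 + 455 + 1365 + 3003 + 5005 + 6435 + 6435 + 5005 + 3003 + 1365
     = 32192.

32192


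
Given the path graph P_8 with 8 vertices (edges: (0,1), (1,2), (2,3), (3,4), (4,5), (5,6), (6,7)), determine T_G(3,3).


A path on 8 vertices is a tree with 7 edges.
T(x,y) = x^(7) for any tree.
T(3,3) = 3^7 = 2187.

2187


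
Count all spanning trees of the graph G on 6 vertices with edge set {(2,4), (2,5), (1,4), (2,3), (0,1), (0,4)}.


By Kirchhoff's matrix tree theorem, the number of spanning trees equals
the determinant of any cofactor of the Laplacian matrix L.
G has 6 vertices and 6 edges.
Computing the (5 x 5) cofactor determinant gives 3.

3


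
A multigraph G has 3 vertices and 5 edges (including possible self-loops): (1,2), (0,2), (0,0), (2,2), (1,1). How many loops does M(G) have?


In a graphic matroid, a loop is a self-loop edge (u,u) with rank 0.
Examining all 5 edges for self-loops...
Self-loops found: (0,0), (2,2), (1,1)
Number of loops = 3.

3


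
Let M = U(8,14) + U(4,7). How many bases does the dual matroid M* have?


(M1+M2)* = M1* + M2*.
M1* = U(6,14), bases: C(14,6) = 3003.
M2* = U(3,7), bases: C(7,3) = 35.
|B(M*)| = 3003 * 35 = 105105.

105105


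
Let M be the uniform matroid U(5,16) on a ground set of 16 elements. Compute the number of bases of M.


Bases of U(5,16) are all 5-element subsets of the 16-element ground set.
Number of bases = C(16,5).
(16 choose 5) = 4368.

4368


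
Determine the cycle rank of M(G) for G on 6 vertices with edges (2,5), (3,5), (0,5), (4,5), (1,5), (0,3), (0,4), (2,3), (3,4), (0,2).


Cycle rank (nullity) = |E| - r(M) = |E| - (|V| - c).
|E| = 10, |V| = 6, c = 1.
Nullity = 10 - (6 - 1) = 10 - 5 = 5.

5


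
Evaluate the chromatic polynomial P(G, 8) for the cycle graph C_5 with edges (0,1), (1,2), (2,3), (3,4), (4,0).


P(C_5, k) = (k-1)^5 + (-1)^5*(k-1).
P(8) = (7)^5 - 7
= 16807 - 7 = 16800.

16800


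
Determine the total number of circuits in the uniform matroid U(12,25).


In U(12,25), circuits are the (13)-element subsets.
Any set of 13 elements is dependent, and removing any one element gives
an independent set of size 12, so it is a minimal dependent set.
Number of circuits = (25 choose 13) = 5200300.

5200300


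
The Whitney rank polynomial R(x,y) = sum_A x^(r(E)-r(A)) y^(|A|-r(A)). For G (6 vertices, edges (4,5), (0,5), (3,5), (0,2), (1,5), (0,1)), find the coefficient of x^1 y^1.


R(x,y) = sum over A in 2^E of x^(r(E)-r(A)) * y^(|A|-r(A)).
G has 6 vertices, 6 edges. r(E) = 5.
Enumerate all 2^6 = 64 subsets.
Count subsets with r(E)-r(A)=1 and |A|-r(A)=1: 3.

3


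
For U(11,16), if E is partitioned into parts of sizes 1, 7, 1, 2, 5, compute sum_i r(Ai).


r(Ai) = min(|Ai|, 11) for each part.
Sum = min(1,11) + min(7,11) + min(1,11) + min(2,11) + min(5,11)
    = 1 + 7 + 1 + 2 + 5
    = 16.

16
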